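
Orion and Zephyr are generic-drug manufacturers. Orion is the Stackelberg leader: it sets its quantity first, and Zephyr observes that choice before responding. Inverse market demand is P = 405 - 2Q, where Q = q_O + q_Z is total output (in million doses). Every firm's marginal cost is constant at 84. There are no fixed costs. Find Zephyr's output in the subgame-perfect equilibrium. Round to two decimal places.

40.13

The follower Zephyr best-responds to any q_O: π_Z = (405 - 2Q)q_Z - 84q_Z.
Follower FOC: 321 - 2q_O - 4q_Z = 0, so q_Z(q_O) = (321 - 2q_O)/4.
The leader anticipates this reaction. Substituting into P = 405 - 2Q gives P = 489/2 - q_O, so π_O = (489/2 - q_O)q_O - 84q_O.
Maximising: ∂π_O/∂q_O = 321/2 - 2q_O = 0, giving q_O = 321/4.
Then q_Z = (321 - 2·(321/4))/4 = 321/8.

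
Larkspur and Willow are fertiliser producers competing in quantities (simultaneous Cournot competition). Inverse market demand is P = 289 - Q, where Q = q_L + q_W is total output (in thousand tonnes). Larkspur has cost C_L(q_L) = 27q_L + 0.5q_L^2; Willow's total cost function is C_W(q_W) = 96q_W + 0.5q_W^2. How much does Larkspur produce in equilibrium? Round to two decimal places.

74.13

Larkspur's profit: π_L = (289 - Q)q_L - (27q_L + (1/2)q_L²). Setting ∂π_L/∂q_L = 0: 262 - 3q_L - (q_W) = 0.
Willow's first-order condition: 193 - 3q_W - (q_L) = 0.
Best responses: q_L = (262 - q_W)/3, q_W = (193 - q_L)/3.
Solving the pair: q_L = 593/8, q_W = 317/8.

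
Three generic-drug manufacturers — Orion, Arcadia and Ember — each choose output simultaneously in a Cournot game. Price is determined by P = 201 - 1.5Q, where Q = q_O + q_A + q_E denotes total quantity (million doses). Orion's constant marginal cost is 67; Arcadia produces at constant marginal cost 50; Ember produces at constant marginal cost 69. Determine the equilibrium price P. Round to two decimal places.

Orion's profit: π_O = (201 - 1.5Q)q_O - (67q_O). Setting ∂π_O/∂q_O = 0: 134 - 3q_O - (3/2)(q_A + q_E) = 0.
Arcadia's profit: π_A = (201 - 1.5Q)q_A - (50q_A). Setting ∂π_A/∂q_A = 0: 151 - 3q_A - (3/2)(q_O + q_E) = 0.
Ember's first-order condition: 132 - 3q_E - (3/2)(q_O + q_A) = 0.
Summing all 3 equations gives 417 − 6Q = 0, hence Q = 139/2.
Back-substituting: q_O = (134 − 417/4)/(3/2) = 119/6, q_A = (151 − 417/4)/(3/2) = 187/6, q_E = (132 − 417/4)/(3/2) = 37/2.
Total output Q = 139/2, so price P = 201 - (3/2)·(139/2) = 387/4.

96.75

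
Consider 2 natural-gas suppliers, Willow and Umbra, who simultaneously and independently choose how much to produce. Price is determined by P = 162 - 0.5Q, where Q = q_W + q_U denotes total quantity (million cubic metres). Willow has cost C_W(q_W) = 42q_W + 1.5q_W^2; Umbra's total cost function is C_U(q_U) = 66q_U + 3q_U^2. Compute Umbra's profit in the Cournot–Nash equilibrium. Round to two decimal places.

477.12

Willow's profit: π_W = (162 - 0.5Q)q_W - (42q_W + (3/2)q_W²). Setting ∂π_W/∂q_W = 0: 120 - 4q_W - (1/2)(q_U) = 0.
Umbra's profit: π_U = (162 - 0.5Q)q_U - (66q_U + 3q_U²). Setting ∂π_U/∂q_U = 0: 96 - 7q_U - (1/2)(q_W) = 0.
Best responses: q_W = (120 - (1/2)q_U)/4, q_U = (96 - (1/2)q_W)/7.
Substituting one into the other gives q_W = 1056/37 and q_U = 432/37.
Price P = 162 - (1/2)·(1488/37) = 141.8919.
Umbra's profit: 141.8919·(432/37) - 66·(432/37) - 3(432/37)² = 477.1249.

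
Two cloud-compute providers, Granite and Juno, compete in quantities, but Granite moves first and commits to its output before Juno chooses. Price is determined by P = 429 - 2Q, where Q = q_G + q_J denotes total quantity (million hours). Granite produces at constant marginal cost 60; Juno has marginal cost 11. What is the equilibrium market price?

140

The follower Juno best-responds to any q_G: π_J = (429 - 2Q)q_J - 11q_J.
Follower FOC: 418 - 2q_G - 4q_J = 0, so q_J(q_G) = (418 - 2q_G)/4.
The leader anticipates this reaction. Substituting into P = 429 - 2Q gives P = 220 - q_G, so π_G = (220 - q_G)q_G - 60q_G.
Maximising: ∂π_G/∂q_G = 160 - 2q_G = 0, giving q_G = 80.
Then q_J = (418 - 2·80)/4 = 129/2.
Total output Q = 289/2, so price P = 429 - 2·(289/2) = 140.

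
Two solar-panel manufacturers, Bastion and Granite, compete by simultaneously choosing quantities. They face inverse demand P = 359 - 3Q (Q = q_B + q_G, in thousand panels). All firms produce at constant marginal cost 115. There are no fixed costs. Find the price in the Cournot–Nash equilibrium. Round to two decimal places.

196.33

A representative firm's profit is π_i = q_i(359 - 3Q) - 115q_i.
First-order condition (treating rivals' output as given): 244 - 6q_i - 3q_j = 0.
With identical firms every q_j equals q_i, so q_j = q_i and 244 = 9q_i, giving q_i = 244/9.
Total output Q = 488/9, so price P = 359 - 3·(488/9) = 589/3.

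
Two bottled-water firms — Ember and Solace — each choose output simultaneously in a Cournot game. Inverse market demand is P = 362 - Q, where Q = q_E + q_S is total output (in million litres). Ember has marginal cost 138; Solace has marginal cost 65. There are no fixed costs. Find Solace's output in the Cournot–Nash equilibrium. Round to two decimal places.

Ember's profit: π_E = (362 - Q)q_E - (138q_E). Setting ∂π_E/∂q_E = 0: 224 - 2q_E - (q_S) = 0.
Solace's profit: π_S = (362 - Q)q_S - (65q_S). Setting ∂π_S/∂q_S = 0: 297 - 2q_S - (q_E) = 0.
Best responses: q_E = (224 - q_S)/2, q_S = (297 - q_E)/2.
Solving the pair: q_E = 151/3, q_S = 370/3.

123.33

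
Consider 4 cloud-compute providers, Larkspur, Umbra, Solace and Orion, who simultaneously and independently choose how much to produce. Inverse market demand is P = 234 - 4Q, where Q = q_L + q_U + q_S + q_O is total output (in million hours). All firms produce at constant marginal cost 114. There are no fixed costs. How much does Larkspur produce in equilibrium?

6

A representative firm's profit is π_i = q_i(234 - 4Q) - 114q_i.
Setting ∂π_i/∂q_i = 0 with rivals' quantities fixed: 120 - 8q_i - 4·Σ_{j≠i} q_j = 0.
With identical firms every q_j equals q_i, so Σ_{j≠i} q_j = 3q_i and 120 = 20q_i, giving q_i = 6.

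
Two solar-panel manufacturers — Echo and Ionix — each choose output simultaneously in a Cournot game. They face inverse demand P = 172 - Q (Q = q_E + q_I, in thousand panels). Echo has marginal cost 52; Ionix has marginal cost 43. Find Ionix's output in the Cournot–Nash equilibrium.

46

Echo's profit: π_E = (172 - Q)q_E - (52q_E). Setting ∂π_E/∂q_E = 0: 120 - 2q_E - (q_I) = 0.
Ionix's profit: π_I = (172 - Q)q_I - (43q_I). Setting ∂π_I/∂q_I = 0: 129 - 2q_I - (q_E) = 0.
Best responses: q_E = (120 - q_I)/2, q_I = (129 - q_E)/2.
Substituting one into the other gives q_E = 37 and q_I = 46.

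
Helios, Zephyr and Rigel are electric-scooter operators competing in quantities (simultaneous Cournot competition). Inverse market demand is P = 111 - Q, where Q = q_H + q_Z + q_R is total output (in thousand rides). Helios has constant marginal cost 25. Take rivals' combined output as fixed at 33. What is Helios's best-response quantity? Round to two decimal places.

26.50

With rivals' combined output fixed at 33, Helios's profit is π_H = (111 - 33 - q_H)q_H - (25q_H) = (78 - q_H)q_H - (25q_H).
∂π_H/∂q_H = 53 - 2q_H = 0, so q_H = 53/2.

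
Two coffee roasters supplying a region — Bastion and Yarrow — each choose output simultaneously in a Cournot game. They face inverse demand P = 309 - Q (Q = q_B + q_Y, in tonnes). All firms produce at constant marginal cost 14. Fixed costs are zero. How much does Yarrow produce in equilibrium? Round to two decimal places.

98.33

A representative firm's profit is π_i = q_i(309 - Q) - 14q_i.
Setting ∂π_i/∂q_i = 0 with rivals' quantities fixed: 295 - 2q_i - q_j = 0.
With identical firms every q_j equals q_i, so q_j = q_i and 295 = 3q_i, giving q_i = 295/3.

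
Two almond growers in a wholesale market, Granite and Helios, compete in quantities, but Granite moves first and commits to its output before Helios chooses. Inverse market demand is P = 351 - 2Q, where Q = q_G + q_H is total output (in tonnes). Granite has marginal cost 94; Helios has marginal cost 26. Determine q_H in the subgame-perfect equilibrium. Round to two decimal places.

57.63

Solve by backward induction. Given q_G, the follower Helios maximises π_H = (351 - 2q_G - 2q_H)q_H - 26q_H.
∂π_H/∂q_H = 325 - 2q_G - 4q_H = 0 gives the reaction function q_H = (325 - 2q_G)/4.
Granite substitutes q_H(q_G) into its own profit: π_G = q_G(351 - 2q_G - (325 - 2q_G)/2) - 94q_G = (377/2 - q_G)q_G - 94q_G.
The leader's first-order condition 189/2 - 2q_G = 0 yields q_G = 189/4.
Then q_H = (325 - 2·(189/4))/4 = 461/8.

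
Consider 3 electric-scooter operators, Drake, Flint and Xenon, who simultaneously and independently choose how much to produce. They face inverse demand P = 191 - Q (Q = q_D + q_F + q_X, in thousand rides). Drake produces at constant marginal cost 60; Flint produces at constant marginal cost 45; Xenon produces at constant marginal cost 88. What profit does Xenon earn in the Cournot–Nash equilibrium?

Drake's profit: π_D = (191 - Q)q_D - (60q_D). Setting ∂π_D/∂q_D = 0: 131 - 2q_D - (q_F + q_X) = 0.
Flint's first-order condition: 146 - 2q_F - (q_D + q_X) = 0.
Xenon's profit: π_X = (191 - Q)q_X - (88q_X). Setting ∂π_X/∂q_X = 0: 103 - 2q_X - (q_D + q_F) = 0.
Adding the 3 conditions: 380 − 2Q − 2Q = 0, i.e. Q = 95.
Back-substituting: q_D = (131 − 95) = 36, q_F = (146 − 95) = 51, q_X = (103 − 95) = 8.
Price P = 191 - 95 = 96.
Xenon's profit: (96 - 88)·8 = 64.

64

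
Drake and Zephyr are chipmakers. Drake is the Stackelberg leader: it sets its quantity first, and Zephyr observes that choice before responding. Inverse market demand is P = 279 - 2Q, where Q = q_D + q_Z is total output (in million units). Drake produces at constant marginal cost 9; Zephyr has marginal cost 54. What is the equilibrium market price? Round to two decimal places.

The follower Zephyr best-responds to any q_D: π_Z = (279 - 2Q)q_Z - 54q_Z.
Setting the follower's marginal profit to zero, 225 - 2q_D - 4q_Z = 0, i.e. q_Z = (225 - 2q_D)/4.
Drake substitutes q_Z(q_D) into its own profit: π_D = q_D(279 - 2q_D - (225 - 2q_D)/2) - 9q_D = (333/2 - q_D)q_D - 9q_D.
The leader's first-order condition 315/2 - 2q_D = 0 yields q_D = 315/4.
Then q_Z = (225 - 2·(315/4))/4 = 135/8.
Total output Q = 765/8, so price P = 279 - 2·(765/8) = 351/4.

87.75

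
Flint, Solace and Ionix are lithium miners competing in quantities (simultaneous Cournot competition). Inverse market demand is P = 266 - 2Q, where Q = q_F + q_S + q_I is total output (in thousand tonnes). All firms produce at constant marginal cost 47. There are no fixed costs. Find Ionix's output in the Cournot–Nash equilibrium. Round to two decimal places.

Each firm earns π_i = (266 - 2Q)q_i - 47q_i.
First-order condition (treating rivals' output as given): 219 - 4q_i - 2·Σ_{j≠i} q_j = 0.
By symmetry each firm produces the same amount; substituting Σ_{j≠i} q_j = 2q_i yields q_i = 219/8.

27.38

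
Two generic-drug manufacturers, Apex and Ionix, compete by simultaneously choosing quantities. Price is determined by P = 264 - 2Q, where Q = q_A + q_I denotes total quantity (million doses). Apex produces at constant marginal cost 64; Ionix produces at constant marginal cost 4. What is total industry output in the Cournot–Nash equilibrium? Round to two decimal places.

76.67

Apex's profit: π_A = (264 - 2Q)q_A - (64q_A). Setting ∂π_A/∂q_A = 0: 200 - 4q_A - 2(q_I) = 0.
Ionix's profit: π_I = (264 - 2Q)q_I - (4q_I). Setting ∂π_I/∂q_I = 0: 260 - 4q_I - 2(q_A) = 0.
Best responses: q_A = (200 - 2q_I)/4, q_I = (260 - 2q_A)/4.
Substituting one into the other gives q_A = 70/3 and q_I = 160/3.
Total output Q = 70/3 + 160/3 = 230/3.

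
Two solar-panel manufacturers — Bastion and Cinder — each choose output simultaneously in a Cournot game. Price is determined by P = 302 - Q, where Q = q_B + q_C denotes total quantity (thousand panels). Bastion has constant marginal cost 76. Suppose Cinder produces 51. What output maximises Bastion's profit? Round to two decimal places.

With the rival's output fixed at 51, Bastion's profit is π_B = (302 - 51 - q_B)q_B - (76q_B) = (251 - q_B)q_B - (76q_B).
∂π_B/∂q_B = 175 - 2q_B = 0, so q_B = 175/2.

87.50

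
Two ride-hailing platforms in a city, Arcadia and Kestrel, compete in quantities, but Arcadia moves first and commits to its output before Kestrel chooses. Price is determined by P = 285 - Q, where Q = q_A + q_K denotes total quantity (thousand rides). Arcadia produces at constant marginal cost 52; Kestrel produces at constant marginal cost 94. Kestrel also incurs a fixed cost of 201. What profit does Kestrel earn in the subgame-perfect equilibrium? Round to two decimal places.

514.56

The follower Kestrel best-responds to any q_A: π_K = (285 - Q)q_K - 94q_K.
∂π_K/∂q_K = 191 - q_A - 2q_K = 0 gives the reaction function q_K = (191 - q_A)/2.
Arcadia substitutes q_K(q_A) into its own profit: π_A = q_A(285 - q_A - (191 - q_A)/2) - 52q_A = (379/2 - (1/2)q_A)q_A - 52q_A.
The leader's first-order condition 275/2 - q_A = 0 yields q_A = 275/2.
Then q_K = (191 - 275/2)/2 = 107/4.
Price P = 285 - 657/4 = 483/4.
Kestrel's profit: (483/4 - 94)·(107/4) - 201 = 514.5625.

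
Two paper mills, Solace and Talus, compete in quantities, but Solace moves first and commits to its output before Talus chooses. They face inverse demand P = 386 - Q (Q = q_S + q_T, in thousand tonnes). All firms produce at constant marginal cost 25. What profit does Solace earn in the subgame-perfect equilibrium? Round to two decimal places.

16290.13

Solve by backward induction. Given q_S, the follower Talus maximises π_T = (386 - q_S - q_T)q_T - 25q_T.
Setting the follower's marginal profit to zero, 361 - q_S - 2q_T = 0, i.e. q_T = (361 - q_S)/2.
The leader anticipates this reaction. Substituting into P = 386 - Q gives P = 411/2 - (1/2)q_S, so π_S = (411/2 - (1/2)q_S)q_S - 25q_S.
Maximising: ∂π_S/∂q_S = 361/2 - q_S = 0, giving q_S = 361/2.
Then q_T = (361 - 361/2)/2 = 361/4.
Price P = 386 - 1083/4 = 461/4.
Solace's profit: (461/4 - 25)·(361/2) = 16290.1250.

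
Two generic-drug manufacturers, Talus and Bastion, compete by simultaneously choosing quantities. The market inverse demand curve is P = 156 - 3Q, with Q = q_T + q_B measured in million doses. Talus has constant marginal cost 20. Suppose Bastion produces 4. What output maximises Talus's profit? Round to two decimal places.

20.67

With the rival's output fixed at 4, Talus's profit is π_T = (156 - 3·4 - 3q_T)q_T - (20q_T) = (144 - 3q_T)q_T - (20q_T).
∂π_T/∂q_T = 124 - 6q_T = 0, so q_T = 62/3.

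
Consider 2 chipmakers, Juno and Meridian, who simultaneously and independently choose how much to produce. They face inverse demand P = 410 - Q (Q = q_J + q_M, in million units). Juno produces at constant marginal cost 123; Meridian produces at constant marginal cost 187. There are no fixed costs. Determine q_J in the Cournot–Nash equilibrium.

117

Juno's profit: π_J = (410 - Q)q_J - (123q_J). Setting ∂π_J/∂q_J = 0: 287 - 2q_J - (q_M) = 0.
Meridian's profit: π_M = (410 - Q)q_M - (187q_M). Setting ∂π_M/∂q_M = 0: 223 - 2q_M - (q_J) = 0.
Best responses: q_J = (287 - q_M)/2, q_M = (223 - q_J)/2.
Substituting one into the other gives q_J = 117 and q_M = 53.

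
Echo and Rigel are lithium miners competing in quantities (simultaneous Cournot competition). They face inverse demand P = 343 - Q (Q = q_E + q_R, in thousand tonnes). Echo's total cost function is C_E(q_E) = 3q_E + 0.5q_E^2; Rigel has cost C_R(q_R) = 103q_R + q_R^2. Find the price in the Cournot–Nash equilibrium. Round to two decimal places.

206.64

Echo's profit: π_E = (343 - Q)q_E - (3q_E + (1/2)q_E²). Setting ∂π_E/∂q_E = 0: 340 - 3q_E - (q_R) = 0.
Rigel's first-order condition: 240 - 4q_R - (q_E) = 0.
Rearranging gives the reaction functions q_E = (340 - q_R)/3 and q_R = (240 - q_E)/4.
Substituting one into the other gives q_E = 1120/11 and q_R = 380/11.
Total output Q = 1500/11, so price P = 343 - 1500/11 = 206.6364.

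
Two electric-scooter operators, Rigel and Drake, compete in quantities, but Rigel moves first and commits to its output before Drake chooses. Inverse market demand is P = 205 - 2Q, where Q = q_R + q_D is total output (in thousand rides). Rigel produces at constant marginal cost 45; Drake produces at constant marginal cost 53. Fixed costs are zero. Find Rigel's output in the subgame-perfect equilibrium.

42

The follower Drake best-responds to any q_R: π_D = (205 - 2Q)q_D - 53q_D.
∂π_D/∂q_D = 152 - 2q_R - 4q_D = 0 gives the reaction function q_D = (152 - 2q_R)/4.
The leader anticipates this reaction. Substituting into P = 205 - 2Q gives P = 129 - q_R, so π_R = (129 - q_R)q_R - 45q_R.
Maximising: ∂π_R/∂q_R = 84 - 2q_R = 0, giving q_R = 42.
Then q_D = (152 - 2·42)/4 = 17.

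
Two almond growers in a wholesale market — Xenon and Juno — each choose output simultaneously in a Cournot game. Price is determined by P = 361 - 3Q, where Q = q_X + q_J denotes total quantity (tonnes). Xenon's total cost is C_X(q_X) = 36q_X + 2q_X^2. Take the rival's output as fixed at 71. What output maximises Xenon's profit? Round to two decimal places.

11.20

With the rival's output fixed at 71, Xenon's profit is π_X = (361 - 3·71 - 3q_X)q_X - (36q_X + 2q_X²) = (148 - 3q_X)q_X - (36q_X + 2q_X²).
∂π_X/∂q_X = 112 - 10q_X = 0, so q_X = 56/5.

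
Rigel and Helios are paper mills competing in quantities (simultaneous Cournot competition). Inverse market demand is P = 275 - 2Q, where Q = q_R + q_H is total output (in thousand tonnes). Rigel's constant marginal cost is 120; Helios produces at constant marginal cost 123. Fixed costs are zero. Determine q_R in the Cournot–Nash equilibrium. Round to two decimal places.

26.33

Rigel's profit: π_R = (275 - 2Q)q_R - (120q_R). Setting ∂π_R/∂q_R = 0: 155 - 4q_R - 2(q_H) = 0.
Helios's first-order condition: 152 - 4q_H - 2(q_R) = 0.
So q_R = (155 - 2q_H)/4 and q_H = (152 - 2q_R)/4.
Solving the pair: q_R = 79/3, q_H = 149/6.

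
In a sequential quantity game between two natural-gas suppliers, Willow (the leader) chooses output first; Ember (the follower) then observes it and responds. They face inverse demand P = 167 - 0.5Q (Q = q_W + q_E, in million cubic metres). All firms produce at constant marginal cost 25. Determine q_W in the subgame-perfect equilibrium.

Solve by backward induction. Given q_W, the follower Ember maximises π_E = (167 - (1/2)q_W - (1/2)q_E)q_E - 25q_E.
∂π_E/∂q_E = 142 - (1/2)q_W - q_E = 0 gives the reaction function q_E = (142 - (1/2)q_W).
Willow substitutes q_E(q_W) into its own profit: π_W = q_W(167 - (1/2)q_W - (142 - (1/2)q_W)/2) - 25q_W = (96 - (1/4)q_W)q_W - 25q_W.
Maximising: ∂π_W/∂q_W = 71 - (1/2)q_W = 0, giving q_W = 142.
Then q_E = (142 - (1/2)·142) = 71.

142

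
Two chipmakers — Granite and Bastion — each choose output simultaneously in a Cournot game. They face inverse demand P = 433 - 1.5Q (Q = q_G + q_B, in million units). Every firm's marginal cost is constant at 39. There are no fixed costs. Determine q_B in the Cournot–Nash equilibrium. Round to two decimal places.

87.56

Each firm earns π_i = (433 - 1.5Q)q_i - 39q_i.
First-order condition (treating rivals' output as given): 394 - 3q_i - (3/2)q_j = 0.
By symmetry each firm produces the same amount; substituting q_j = q_i yields q_i = 394/(9/2) = 788/9.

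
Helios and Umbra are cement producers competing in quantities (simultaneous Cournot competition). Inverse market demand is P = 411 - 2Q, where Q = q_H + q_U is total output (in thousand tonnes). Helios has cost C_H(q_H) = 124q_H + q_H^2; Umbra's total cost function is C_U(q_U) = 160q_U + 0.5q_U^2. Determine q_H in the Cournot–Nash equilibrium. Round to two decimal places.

Helios's profit: π_H = (411 - 2Q)q_H - (124q_H + q_H²). Setting ∂π_H/∂q_H = 0: 287 - 6q_H - 2(q_U) = 0.
Umbra's first-order condition: 251 - 5q_U - 2(q_H) = 0.
Best responses: q_H = (287 - 2q_U)/6, q_U = (251 - 2q_H)/5.
Substituting one into the other gives q_H = 933/26 and q_U = 466/13.

35.88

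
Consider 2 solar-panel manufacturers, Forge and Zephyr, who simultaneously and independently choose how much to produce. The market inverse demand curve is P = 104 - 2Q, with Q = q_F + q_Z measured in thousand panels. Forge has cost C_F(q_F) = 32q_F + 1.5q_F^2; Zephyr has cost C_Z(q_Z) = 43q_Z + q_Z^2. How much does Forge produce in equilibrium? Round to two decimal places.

Forge's profit: π_F = (104 - 2Q)q_F - (32q_F + (3/2)q_F²). Setting ∂π_F/∂q_F = 0: 72 - 7q_F - 2(q_Z) = 0.
Zephyr's first-order condition: 61 - 6q_Z - 2(q_F) = 0.
Rearranging gives the reaction functions q_F = (72 - 2q_Z)/7 and q_Z = (61 - 2q_F)/6.
Substituting one into the other gives q_F = 155/19 and q_Z = 283/38.

8.16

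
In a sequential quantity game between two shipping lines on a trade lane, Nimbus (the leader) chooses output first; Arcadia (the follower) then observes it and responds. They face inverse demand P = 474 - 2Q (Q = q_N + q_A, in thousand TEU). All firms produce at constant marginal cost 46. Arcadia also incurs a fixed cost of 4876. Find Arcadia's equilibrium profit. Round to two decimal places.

848.50

The follower Arcadia best-responds to any q_N: π_A = (474 - 2Q)q_A - 46q_A.
∂π_A/∂q_A = 428 - 2q_N - 4q_A = 0 gives the reaction function q_A = (428 - 2q_N)/4.
The leader anticipates this reaction. Substituting into P = 474 - 2Q gives P = 260 - q_N, so π_N = (260 - q_N)q_N - 46q_N.
Leader FOC: 214 - 2q_N = 0, so q_N = 107.
Then q_A = (428 - 2·107)/4 = 107/2.
Price P = 474 - 2·(321/2) = 153.
Arcadia's profit: (153 - 46)·(107/2) - 4876 = 1697/2.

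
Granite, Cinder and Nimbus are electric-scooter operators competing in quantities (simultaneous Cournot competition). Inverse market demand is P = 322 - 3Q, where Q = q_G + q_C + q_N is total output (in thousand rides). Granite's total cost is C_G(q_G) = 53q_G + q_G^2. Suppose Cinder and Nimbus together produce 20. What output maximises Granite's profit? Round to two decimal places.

With rivals' combined output fixed at 20, Granite's profit is π_G = (322 - 3·20 - 3q_G)q_G - (53q_G + q_G²) = (262 - 3q_G)q_G - (53q_G + q_G²).
∂π_G/∂q_G = 209 - 8q_G = 0, so q_G = 209/8.

26.13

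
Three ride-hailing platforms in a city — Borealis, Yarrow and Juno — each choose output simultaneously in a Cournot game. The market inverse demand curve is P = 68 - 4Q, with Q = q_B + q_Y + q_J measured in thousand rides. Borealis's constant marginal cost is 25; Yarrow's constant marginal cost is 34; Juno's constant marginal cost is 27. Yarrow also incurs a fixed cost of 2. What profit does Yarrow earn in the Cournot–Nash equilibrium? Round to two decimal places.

3.06

Borealis's profit: π_B = (68 - 4Q)q_B - (25q_B). Setting ∂π_B/∂q_B = 0: 43 - 8q_B - 4(q_Y + q_J) = 0.
Yarrow's first-order condition: 34 - 8q_Y - 4(q_B + q_J) = 0.
Juno's first-order condition: 41 - 8q_J - 4(q_B + q_Y) = 0.
Summing all 3 equations gives 118 − 16Q = 0, hence Q = 59/8.
Back-substituting: q_B = (43 − 59/2)/4 = 27/8, q_Y = (34 − 59/2)/4 = 9/8, q_J = (41 − 59/2)/4 = 23/8.
Price P = 68 - 4·(59/8) = 77/2.
Yarrow's profit: (77/2 - 34)·(9/8) - 2 = 49/16.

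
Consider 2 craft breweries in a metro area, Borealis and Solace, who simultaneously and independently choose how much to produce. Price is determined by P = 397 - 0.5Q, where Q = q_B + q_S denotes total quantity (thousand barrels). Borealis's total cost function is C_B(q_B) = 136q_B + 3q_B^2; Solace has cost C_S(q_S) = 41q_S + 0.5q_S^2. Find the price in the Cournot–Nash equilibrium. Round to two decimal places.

Borealis's profit: π_B = (397 - 0.5Q)q_B - (136q_B + 3q_B²). Setting ∂π_B/∂q_B = 0: 261 - 7q_B - (1/2)(q_S) = 0.
Solace's profit: π_S = (397 - 0.5Q)q_S - (41q_S + (1/2)q_S²). Setting ∂π_S/∂q_S = 0: 356 - 2q_S - (1/2)(q_B) = 0.
Rearranging gives the reaction functions q_B = (261 - (1/2)q_S)/7 and q_S = (356 - (1/2)q_B)/2.
Substituting one into the other gives q_B = 1376/55 and q_S = 171.7455.
Total output Q = 196.7636, so price P = 397 - (1/2)·196.7636 = 298.6182.

298.62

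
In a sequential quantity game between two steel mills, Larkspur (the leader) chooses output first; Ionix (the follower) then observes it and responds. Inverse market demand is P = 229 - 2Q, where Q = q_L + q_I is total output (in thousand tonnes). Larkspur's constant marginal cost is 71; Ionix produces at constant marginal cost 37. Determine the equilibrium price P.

102

The follower Ionix best-responds to any q_L: π_I = (229 - 2Q)q_I - 37q_I.
Follower FOC: 192 - 2q_L - 4q_I = 0, so q_I(q_L) = (192 - 2q_L)/4.
Larkspur substitutes q_I(q_L) into its own profit: π_L = q_L(229 - 2q_L - (192 - 2q_L)/2) - 71q_L = (133 - q_L)q_L - 71q_L.
The leader's first-order condition 62 - 2q_L = 0 yields q_L = 31.
Then q_I = (192 - 2·31)/4 = 65/2.
Total output Q = 127/2, so price P = 229 - 2·(127/2) = 102.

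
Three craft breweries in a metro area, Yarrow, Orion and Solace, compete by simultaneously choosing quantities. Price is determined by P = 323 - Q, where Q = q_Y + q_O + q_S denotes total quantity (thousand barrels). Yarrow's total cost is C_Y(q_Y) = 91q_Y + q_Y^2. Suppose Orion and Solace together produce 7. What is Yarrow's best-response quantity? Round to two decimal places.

56.25

With rivals' combined output fixed at 7, Yarrow's profit is π_Y = (323 - 7 - q_Y)q_Y - (91q_Y + q_Y²) = (316 - q_Y)q_Y - (91q_Y + q_Y²).
∂π_Y/∂q_Y = 225 - 4q_Y = 0, so q_Y = 225/4.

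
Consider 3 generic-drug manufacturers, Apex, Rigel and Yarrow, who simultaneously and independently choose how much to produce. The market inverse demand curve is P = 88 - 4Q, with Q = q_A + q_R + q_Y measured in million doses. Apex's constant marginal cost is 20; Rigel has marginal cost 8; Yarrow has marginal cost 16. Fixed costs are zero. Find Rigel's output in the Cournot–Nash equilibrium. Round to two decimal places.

Apex's profit: π_A = (88 - 4Q)q_A - (20q_A). Setting ∂π_A/∂q_A = 0: 68 - 8q_A - 4(q_R + q_Y) = 0.
Rigel's first-order condition: 80 - 8q_R - 4(q_A + q_Y) = 0.
Yarrow's profit: π_Y = (88 - 4Q)q_Y - (16q_Y). Setting ∂π_Y/∂q_Y = 0: 72 - 8q_Y - 4(q_A + q_R) = 0.
Adding the 3 conditions: 220 − 8Q − 8Q = 0, i.e. Q = 55/4.
Back-substituting: q_A = (68 − 55)/4 = 13/4, q_R = (80 − 55)/4 = 25/4, q_Y = (72 − 55)/4 = 17/4.

6.25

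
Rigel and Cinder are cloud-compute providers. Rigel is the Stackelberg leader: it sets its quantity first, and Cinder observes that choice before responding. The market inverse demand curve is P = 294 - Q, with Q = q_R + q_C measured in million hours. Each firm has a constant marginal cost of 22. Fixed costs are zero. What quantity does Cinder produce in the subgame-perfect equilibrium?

The follower Cinder best-responds to any q_R: π_C = (294 - Q)q_C - 22q_C.
Follower FOC: 272 - q_R - 2q_C = 0, so q_C(q_R) = (272 - q_R)/2.
The leader anticipates this reaction. Substituting into P = 294 - Q gives P = 158 - (1/2)q_R, so π_R = (158 - (1/2)q_R)q_R - 22q_R.
Maximising: ∂π_R/∂q_R = 136 - q_R = 0, giving q_R = 136.
Then q_C = (272 - 136)/2 = 68.

68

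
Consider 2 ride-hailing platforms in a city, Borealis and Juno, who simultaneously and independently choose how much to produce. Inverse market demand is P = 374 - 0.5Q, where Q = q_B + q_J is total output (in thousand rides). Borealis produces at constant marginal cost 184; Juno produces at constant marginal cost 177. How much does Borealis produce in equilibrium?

122

Borealis's profit: π_B = (374 - 0.5Q)q_B - (184q_B). Setting ∂π_B/∂q_B = 0: 190 - q_B - (1/2)(q_J) = 0.
Juno's profit: π_J = (374 - 0.5Q)q_J - (177q_J). Setting ∂π_J/∂q_J = 0: 197 - q_J - (1/2)(q_B) = 0.
Best responses: q_B = (190 - (1/2)q_J), q_J = (197 - (1/2)q_B).
Solving the pair: q_B = 122, q_J = 136.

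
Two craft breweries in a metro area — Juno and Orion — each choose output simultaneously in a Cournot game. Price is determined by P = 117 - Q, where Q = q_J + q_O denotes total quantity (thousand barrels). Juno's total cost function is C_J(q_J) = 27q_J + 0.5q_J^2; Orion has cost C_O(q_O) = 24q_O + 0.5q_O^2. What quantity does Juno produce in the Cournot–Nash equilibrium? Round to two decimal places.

22.13

Juno's profit: π_J = (117 - Q)q_J - (27q_J + (1/2)q_J²). Setting ∂π_J/∂q_J = 0: 90 - 3q_J - (q_O) = 0.
Orion's first-order condition: 93 - 3q_O - (q_J) = 0.
So q_J = (90 - q_O)/3 and q_O = (93 - q_J)/3.
Substituting one into the other gives q_J = 177/8 and q_O = 189/8.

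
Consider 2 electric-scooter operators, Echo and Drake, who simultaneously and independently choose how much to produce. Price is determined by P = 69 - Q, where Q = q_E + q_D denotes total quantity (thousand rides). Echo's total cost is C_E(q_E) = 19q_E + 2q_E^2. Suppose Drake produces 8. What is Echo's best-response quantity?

With the rival's output fixed at 8, Echo's profit is π_E = (69 - 8 - q_E)q_E - (19q_E + 2q_E²) = (61 - q_E)q_E - (19q_E + 2q_E²).
∂π_E/∂q_E = 42 - 6q_E = 0, so q_E = 7.

7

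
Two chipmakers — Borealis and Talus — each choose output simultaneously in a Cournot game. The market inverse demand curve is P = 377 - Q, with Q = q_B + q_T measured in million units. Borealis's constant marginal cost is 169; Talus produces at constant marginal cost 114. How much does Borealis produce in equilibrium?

51

Borealis's profit: π_B = (377 - Q)q_B - (169q_B). Setting ∂π_B/∂q_B = 0: 208 - 2q_B - (q_T) = 0.
Talus's first-order condition: 263 - 2q_T - (q_B) = 0.
Best responses: q_B = (208 - q_T)/2, q_T = (263 - q_B)/2.
Substituting one into the other gives q_B = 51 and q_T = 106.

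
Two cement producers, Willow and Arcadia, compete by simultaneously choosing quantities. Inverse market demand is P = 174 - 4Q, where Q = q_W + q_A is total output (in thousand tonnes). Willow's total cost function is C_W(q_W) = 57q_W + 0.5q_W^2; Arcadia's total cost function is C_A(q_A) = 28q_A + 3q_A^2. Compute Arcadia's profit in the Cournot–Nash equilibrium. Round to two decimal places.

Willow's profit: π_W = (174 - 4Q)q_W - (57q_W + (1/2)q_W²). Setting ∂π_W/∂q_W = 0: 117 - 9q_W - 4(q_A) = 0.
Arcadia's first-order condition: 146 - 14q_A - 4(q_W) = 0.
Best responses: q_W = (117 - 4q_A)/9, q_A = (146 - 4q_W)/14.
Solving the pair: q_W = 527/55, q_A = 423/55.
Price P = 174 - 4·(190/11) = 1154/11.
Arcadia's profit: (1154/11)·(423/55) - 28·(423/55) - 3(423/55)² = 414.0506.

414.05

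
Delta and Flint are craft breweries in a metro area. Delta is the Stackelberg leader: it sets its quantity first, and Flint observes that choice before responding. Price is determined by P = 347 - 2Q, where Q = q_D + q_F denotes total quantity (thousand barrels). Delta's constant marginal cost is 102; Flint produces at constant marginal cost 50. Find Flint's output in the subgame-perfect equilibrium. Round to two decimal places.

Solve by backward induction. Given q_D, the follower Flint maximises π_F = (347 - 2q_D - 2q_F)q_F - 50q_F.
Follower FOC: 297 - 2q_D - 4q_F = 0, so q_F(q_D) = (297 - 2q_D)/4.
The leader anticipates this reaction. Substituting into P = 347 - 2Q gives P = 397/2 - q_D, so π_D = (397/2 - q_D)q_D - 102q_D.
Maximising: ∂π_D/∂q_D = 193/2 - 2q_D = 0, giving q_D = 193/4.
Then q_F = (297 - 2·(193/4))/4 = 401/8.

50.13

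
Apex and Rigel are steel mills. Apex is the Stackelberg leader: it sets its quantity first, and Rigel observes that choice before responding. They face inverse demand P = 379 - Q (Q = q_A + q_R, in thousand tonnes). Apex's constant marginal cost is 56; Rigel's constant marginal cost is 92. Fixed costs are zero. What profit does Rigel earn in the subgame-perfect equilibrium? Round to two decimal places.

Solve by backward induction. Given q_A, the follower Rigel maximises π_R = (379 - q_A - q_R)q_R - 92q_R.
Follower FOC: 287 - q_A - 2q_R = 0, so q_R(q_A) = (287 - q_A)/2.
Apex substitutes q_R(q_A) into its own profit: π_A = q_A(379 - q_A - (287 - q_A)/2) - 56q_A = (471/2 - (1/2)q_A)q_A - 56q_A.
Maximising: ∂π_A/∂q_A = 359/2 - q_A = 0, giving q_A = 359/2.
Then q_R = (287 - 359/2)/2 = 215/4.
Price P = 379 - 933/4 = 583/4.
Rigel's profit: (583/4 - 92)·(215/4) = 2889.0625.

2889.06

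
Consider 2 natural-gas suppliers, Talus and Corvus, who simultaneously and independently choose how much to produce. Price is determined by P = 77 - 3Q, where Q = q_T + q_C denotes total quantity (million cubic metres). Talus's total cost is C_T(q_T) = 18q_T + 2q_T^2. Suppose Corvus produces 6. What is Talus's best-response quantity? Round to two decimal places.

With the rival's output fixed at 6, Talus's profit is π_T = (77 - 3·6 - 3q_T)q_T - (18q_T + 2q_T²) = (59 - 3q_T)q_T - (18q_T + 2q_T²).
∂π_T/∂q_T = 41 - 10q_T = 0, so q_T = 41/10.

4.10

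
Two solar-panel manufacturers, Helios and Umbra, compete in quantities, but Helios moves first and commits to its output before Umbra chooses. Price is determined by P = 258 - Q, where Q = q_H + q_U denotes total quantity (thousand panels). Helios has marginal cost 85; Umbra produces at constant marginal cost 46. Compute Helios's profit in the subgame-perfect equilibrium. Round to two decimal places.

2244.50

Solve by backward induction. Given q_H, the follower Umbra maximises π_U = (258 - q_H - q_U)q_U - 46q_U.
Follower FOC: 212 - q_H - 2q_U = 0, so q_U(q_H) = (212 - q_H)/2.
The leader anticipates this reaction. Substituting into P = 258 - Q gives P = 152 - (1/2)q_H, so π_H = (152 - (1/2)q_H)q_H - 85q_H.
The leader's first-order condition 67 - q_H = 0 yields q_H = 67.
Then q_U = (212 - 67)/2 = 145/2.
Price P = 258 - 279/2 = 237/2.
Helios's profit: (237/2 - 85)·67 = 2244.5000.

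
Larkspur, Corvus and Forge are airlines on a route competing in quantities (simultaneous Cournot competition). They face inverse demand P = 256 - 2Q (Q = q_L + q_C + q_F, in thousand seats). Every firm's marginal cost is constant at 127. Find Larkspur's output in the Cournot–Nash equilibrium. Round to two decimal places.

16.13

Each firm earns π_i = (256 - 2Q)q_i - 127q_i.
Setting ∂π_i/∂q_i = 0 with rivals' quantities fixed: 129 - 4q_i - 2·Σ_{j≠i} q_j = 0.
With identical firms every q_j equals q_i, so Σ_{j≠i} q_j = 2q_i and 129 = 8q_i, giving q_i = 129/8.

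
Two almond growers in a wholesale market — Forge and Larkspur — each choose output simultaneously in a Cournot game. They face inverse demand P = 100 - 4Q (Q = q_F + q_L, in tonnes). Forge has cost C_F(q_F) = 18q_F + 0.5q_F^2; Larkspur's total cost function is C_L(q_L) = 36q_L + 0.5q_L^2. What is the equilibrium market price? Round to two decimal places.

55.08

Forge's profit: π_F = (100 - 4Q)q_F - (18q_F + (1/2)q_F²). Setting ∂π_F/∂q_F = 0: 82 - 9q_F - 4(q_L) = 0.
Larkspur's profit: π_L = (100 - 4Q)q_L - (36q_L + (1/2)q_L²). Setting ∂π_L/∂q_L = 0: 64 - 9q_L - 4(q_F) = 0.
Best responses: q_F = (82 - 4q_L)/9, q_L = (64 - 4q_F)/9.
Substituting one into the other gives q_F = 482/65 and q_L = 248/65.
Total output Q = 146/13, so price P = 100 - 4·(146/13) = 716/13.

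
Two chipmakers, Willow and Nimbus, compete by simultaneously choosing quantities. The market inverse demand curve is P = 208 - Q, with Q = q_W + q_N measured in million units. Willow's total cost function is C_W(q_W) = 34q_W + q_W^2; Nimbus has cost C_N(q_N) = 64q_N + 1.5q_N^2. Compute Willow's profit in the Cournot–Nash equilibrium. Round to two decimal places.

Willow's profit: π_W = (208 - Q)q_W - (34q_W + q_W²). Setting ∂π_W/∂q_W = 0: 174 - 4q_W - (q_N) = 0.
Nimbus's first-order condition: 144 - 5q_N - (q_W) = 0.
Rearranging gives the reaction functions q_W = (174 - q_N)/4 and q_N = (144 - q_W)/5.
Solving the pair: q_W = 726/19, q_N = 402/19.
Price P = 208 - 1128/19 = 148.6316.
Willow's profit: 148.6316·(726/19) - 34·(726/19) - (726/19)² = 2920.0886.

2920.09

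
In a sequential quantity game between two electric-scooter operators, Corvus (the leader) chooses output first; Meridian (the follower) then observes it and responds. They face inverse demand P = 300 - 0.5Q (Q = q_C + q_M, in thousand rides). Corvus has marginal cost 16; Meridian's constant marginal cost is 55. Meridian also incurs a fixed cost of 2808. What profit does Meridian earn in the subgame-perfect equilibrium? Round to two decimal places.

The follower Meridian best-responds to any q_C: π_M = (300 - 0.5Q)q_M - 55q_M.
∂π_M/∂q_M = 245 - (1/2)q_C - q_M = 0 gives the reaction function q_M = (245 - (1/2)q_C).
Corvus substitutes q_M(q_C) into its own profit: π_C = q_C(300 - (1/2)q_C - (245 - (1/2)q_C)/2) - 16q_C = (355/2 - (1/4)q_C)q_C - 16q_C.
Leader FOC: 323/2 - (1/2)q_C = 0, so q_C = 323.
Then q_M = (245 - (1/2)·323) = 167/2.
Price P = 300 - (1/2)·(813/2) = 387/4.
Meridian's profit: (387/4 - 55)·(167/2) - 2808 = 678.1250.

678.13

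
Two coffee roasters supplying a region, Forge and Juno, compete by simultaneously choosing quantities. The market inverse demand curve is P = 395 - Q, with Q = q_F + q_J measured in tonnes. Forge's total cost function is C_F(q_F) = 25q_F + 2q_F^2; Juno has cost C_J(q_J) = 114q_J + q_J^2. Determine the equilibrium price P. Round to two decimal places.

Forge's profit: π_F = (395 - Q)q_F - (25q_F + 2q_F²). Setting ∂π_F/∂q_F = 0: 370 - 6q_F - (q_J) = 0.
Juno's profit: π_J = (395 - Q)q_J - (114q_J + q_J²). Setting ∂π_J/∂q_J = 0: 281 - 4q_J - (q_F) = 0.
So q_F = (370 - q_J)/6 and q_J = (281 - q_F)/4.
Solving the pair: q_F = 1199/23, q_J = 1316/23.
Total output Q = 109.3478, so price P = 395 - 109.3478 = 285.6522.

285.65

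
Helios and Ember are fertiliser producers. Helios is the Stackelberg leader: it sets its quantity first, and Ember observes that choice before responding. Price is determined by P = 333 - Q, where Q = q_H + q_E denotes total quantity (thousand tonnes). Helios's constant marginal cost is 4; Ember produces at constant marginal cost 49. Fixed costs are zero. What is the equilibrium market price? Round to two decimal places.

97.50

Solve by backward induction. Given q_H, the follower Ember maximises π_E = (333 - q_H - q_E)q_E - 49q_E.
Follower FOC: 284 - q_H - 2q_E = 0, so q_E(q_H) = (284 - q_H)/2.
Helios substitutes q_E(q_H) into its own profit: π_H = q_H(333 - q_H - (284 - q_H)/2) - 4q_H = (191 - (1/2)q_H)q_H - 4q_H.
Maximising: ∂π_H/∂q_H = 187 - q_H = 0, giving q_H = 187.
Then q_E = (284 - 187)/2 = 97/2.
Total output Q = 471/2, so price P = 333 - 471/2 = 195/2.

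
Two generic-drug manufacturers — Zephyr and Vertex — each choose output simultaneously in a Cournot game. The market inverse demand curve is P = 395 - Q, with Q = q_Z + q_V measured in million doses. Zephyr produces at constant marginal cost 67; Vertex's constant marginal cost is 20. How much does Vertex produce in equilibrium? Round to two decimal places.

Zephyr's profit: π_Z = (395 - Q)q_Z - (67q_Z). Setting ∂π_Z/∂q_Z = 0: 328 - 2q_Z - (q_V) = 0.
Vertex's profit: π_V = (395 - Q)q_V - (20q_V). Setting ∂π_V/∂q_V = 0: 375 - 2q_V - (q_Z) = 0.
Best responses: q_Z = (328 - q_V)/2, q_V = (375 - q_Z)/2.
Substituting one into the other gives q_Z = 281/3 and q_V = 422/3.

140.67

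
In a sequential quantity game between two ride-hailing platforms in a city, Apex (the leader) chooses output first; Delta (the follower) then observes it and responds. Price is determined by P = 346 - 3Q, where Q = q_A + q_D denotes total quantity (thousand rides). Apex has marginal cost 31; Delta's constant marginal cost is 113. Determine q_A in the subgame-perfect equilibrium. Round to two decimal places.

66.17

Solve by backward induction. Given q_A, the follower Delta maximises π_D = (346 - 3q_A - 3q_D)q_D - 113q_D.
Setting the follower's marginal profit to zero, 233 - 3q_A - 6q_D = 0, i.e. q_D = (233 - 3q_A)/6.
Apex substitutes q_D(q_A) into its own profit: π_A = q_A(346 - 3q_A - (233 - 3q_A)/2) - 31q_A = (459/2 - (3/2)q_A)q_A - 31q_A.
Maximising: ∂π_A/∂q_A = 397/2 - 3q_A = 0, giving q_A = 397/6.
Then q_D = (233 - 3·(397/6))/6 = 23/4.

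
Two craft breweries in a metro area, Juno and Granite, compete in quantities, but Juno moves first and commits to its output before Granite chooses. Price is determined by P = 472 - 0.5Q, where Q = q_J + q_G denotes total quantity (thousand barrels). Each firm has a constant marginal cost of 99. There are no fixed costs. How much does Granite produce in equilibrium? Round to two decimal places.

186.50

Solve by backward induction. Given q_J, the follower Granite maximises π_G = (472 - (1/2)q_J - (1/2)q_G)q_G - 99q_G.
Setting the follower's marginal profit to zero, 373 - (1/2)q_J - q_G = 0, i.e. q_G = (373 - (1/2)q_J).
Juno substitutes q_G(q_J) into its own profit: π_J = q_J(472 - (1/2)q_J - (373 - (1/2)q_J)/2) - 99q_J = (571/2 - (1/4)q_J)q_J - 99q_J.
Maximising: ∂π_J/∂q_J = 373/2 - (1/2)q_J = 0, giving q_J = 373.
Then q_G = (373 - (1/2)·373) = 373/2.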